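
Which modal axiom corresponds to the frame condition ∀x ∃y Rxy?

□s → ◇s

The condition is seriality. The D schema □s → ◇s defines it.
Suppose □s→◇s is valid. At any x set V(s)=W. Then □s at x, so ◇s at x, so x has a successor.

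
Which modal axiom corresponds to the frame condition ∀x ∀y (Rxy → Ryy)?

A defining formula is □(□s → s) (the T□ axiom).

□(□s → s)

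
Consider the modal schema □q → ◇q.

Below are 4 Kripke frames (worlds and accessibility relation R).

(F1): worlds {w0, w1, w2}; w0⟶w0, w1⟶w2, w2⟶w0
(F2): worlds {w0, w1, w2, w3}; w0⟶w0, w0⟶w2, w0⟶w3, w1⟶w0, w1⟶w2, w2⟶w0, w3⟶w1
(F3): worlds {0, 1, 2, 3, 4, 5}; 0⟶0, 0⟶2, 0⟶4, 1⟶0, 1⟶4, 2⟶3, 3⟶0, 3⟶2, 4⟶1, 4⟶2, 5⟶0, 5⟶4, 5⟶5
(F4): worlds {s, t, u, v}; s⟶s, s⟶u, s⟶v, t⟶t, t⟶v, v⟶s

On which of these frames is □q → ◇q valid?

This is the axiom for seriality; its first-order frame correspondent is ∀x ∃y Rxy.
(F1): satisfies the condition.
(F2): satisfies the condition.
(F3): satisfies the condition.
(F4): fails — world u has no successor.
Valid on: (F1), (F2), (F3).

(F1), (F2), (F3)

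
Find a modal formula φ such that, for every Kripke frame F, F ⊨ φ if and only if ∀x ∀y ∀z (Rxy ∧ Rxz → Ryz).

This is the Euclidean property; the standard corresponding axiom is 5: ◇p → □◇p.

◇p → □◇p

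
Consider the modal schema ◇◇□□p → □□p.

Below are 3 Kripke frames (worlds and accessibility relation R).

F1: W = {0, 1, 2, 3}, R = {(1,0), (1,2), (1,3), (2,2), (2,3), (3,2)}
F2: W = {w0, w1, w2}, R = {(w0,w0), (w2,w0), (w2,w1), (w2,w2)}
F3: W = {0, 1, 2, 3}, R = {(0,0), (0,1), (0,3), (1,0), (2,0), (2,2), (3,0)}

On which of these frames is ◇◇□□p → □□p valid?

The schema corresponds to a generalized confluence (Geach) condition: ∀x ∀y ∀z ((xR²y ∧ xR²z) → ∃w (yR²w ∧ z = w)).
F1: ✓.
F2: fails — w2R²w0, w2R²w1 but no w with w0R²w and w1=w.
F3: fails — 2R²0, 2R²2 but no w with 0R²w and 2=w.

F1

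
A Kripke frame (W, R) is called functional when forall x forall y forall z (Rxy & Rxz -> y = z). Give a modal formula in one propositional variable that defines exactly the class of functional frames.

The condition is partial functionality. The CD schema ◇p → □p defines it.

◇p → □p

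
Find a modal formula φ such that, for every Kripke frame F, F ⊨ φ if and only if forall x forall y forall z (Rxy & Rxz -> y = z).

◇p → □p

This is partial functionality; the standard corresponding axiom is CD: ◇p → □p.
Suppose ◇p→□p is valid. Take Rxy, Rxz and set V(p)={y}. Then ◇p at x, so □p at x, so p at z, i.e. z=y.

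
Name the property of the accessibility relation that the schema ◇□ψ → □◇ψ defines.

Convergence

This schema is the .2 axiom.
Its frame correspondent is convergence — ∀x ∀y ∀z (Rxy ∧ Rxz → ∃w (Ryw ∧ Rzw)).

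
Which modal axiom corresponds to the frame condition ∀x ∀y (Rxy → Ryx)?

r → □◇r

This is symmetry; the standard corresponding axiom is B: r → □◇r.
Suppose r→□◇r is valid. Take Rxy and set V(r)={x}. Then r at x, so □◇r at x, so ◇r at y, so some z with Ryz has r; z=x, i.e. Ryx.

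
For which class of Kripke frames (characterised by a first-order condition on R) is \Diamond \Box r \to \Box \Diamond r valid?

convergence

This is the .2 axiom.
Its frame correspondent is convergence — \forall x \forall y \forall z (Rxy \wedge Rxz \to \exists w (Ryw \wedge Rzw)).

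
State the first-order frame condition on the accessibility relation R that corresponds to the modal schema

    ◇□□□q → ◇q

This is a Sahlqvist (Geach-type) schema ◇^1□^3q → □^0◇^1q.
Minimal-valuation argument: fix x; take any y with xR^1y and any z with xR^0z. Set V(q) to the set of worlds R-reachable from y in exactly 3 steps. Then □^3q holds at y, so the antecedent holds at x; validity forces ◇^1q at z, giving a w with zR^1w and yR^3w.
First-order correspondent: ∀x ∀y (xRy → ∃w (yR³w ∧ xRw)).

∀x ∀y (xRy → ∃w (yR³w ∧ xRw))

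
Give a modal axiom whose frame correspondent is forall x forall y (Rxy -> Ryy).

□(□r → r)

A defining formula is □(□r → r) (the T□ axiom).
Suppose □(□r→r) is valid. Take Rxy and set V(r)={w : Ryw}. Then at y, □r holds; since □(□r→r) at x, □r→r at y, so r at y, i.e. Ryy.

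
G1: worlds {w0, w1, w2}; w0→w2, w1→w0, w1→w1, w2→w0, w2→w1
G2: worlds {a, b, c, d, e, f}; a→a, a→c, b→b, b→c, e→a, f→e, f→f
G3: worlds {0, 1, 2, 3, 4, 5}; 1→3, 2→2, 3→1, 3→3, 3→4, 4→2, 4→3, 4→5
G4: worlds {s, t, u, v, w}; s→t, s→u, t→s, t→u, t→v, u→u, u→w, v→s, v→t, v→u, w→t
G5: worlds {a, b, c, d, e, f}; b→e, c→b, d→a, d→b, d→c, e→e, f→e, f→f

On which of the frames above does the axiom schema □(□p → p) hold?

none

This is the axiom for shift-reflexivity; its first-order frame correspondent is ∀x ∀y (Rxy → Ryy).
G1: fails — Rw1w0 but not Rw0w0.
G2: fails — Rbc but not Rcc.
G3: fails — R34 but not R44.
G4: fails — Rwt but not Rtt.
G5: fails — Rdc but not Rcc.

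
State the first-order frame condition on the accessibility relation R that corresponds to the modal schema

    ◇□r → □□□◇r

This is a Sahlqvist (Geach-type) schema ◇^1□^1r → □^3◇^1r.
Minimal-valuation argument: fix x; take any y with xR^1y and any z with xR^3z. Set V(r) to the set of worlds R-reachable from y in exactly 1 step. Then □^1r holds at y, so the antecedent holds at x; validity forces ◇^1r at z, giving a w with zR^1w and yR^1w.
First-order correspondent: ∀x ∀y ∀z ((xRy ∧ xR³z) → ∃w (yRw ∧ zRw)).

∀x ∀y ∀z ((xRy ∧ xR³z) → ∃w (yRw ∧ zRw))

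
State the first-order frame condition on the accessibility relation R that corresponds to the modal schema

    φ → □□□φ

∀x ∀z (xR³z → ∃w (x = w ∧ z = w))

This is a Sahlqvist (Geach-type) schema ◇^0□^0φ → □^3◇^0φ.
First-order correspondent: ∀x ∀z (xR³z → ∃w (x = w ∧ z = w)).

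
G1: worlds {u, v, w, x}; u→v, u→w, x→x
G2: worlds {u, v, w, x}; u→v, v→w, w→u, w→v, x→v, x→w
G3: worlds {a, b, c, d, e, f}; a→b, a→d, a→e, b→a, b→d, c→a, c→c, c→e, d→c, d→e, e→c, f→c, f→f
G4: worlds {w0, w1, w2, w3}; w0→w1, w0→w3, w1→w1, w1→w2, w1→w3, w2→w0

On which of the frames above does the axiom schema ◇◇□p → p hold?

G1

Frame correspondent (Sahlqvist): ∀x ∀y (xR²y → ∃w (yRw ∧ x = w)) — i.e. a generalized confluence (Geach) condition.
G1: satisfies the condition.
G2: fails — vR²v but no t with vRt and v=t.
G3: fails — aR²a but no w with aRw and a=w.
G4: fails — w0R²w1 but no w with w1Rw and w0=w.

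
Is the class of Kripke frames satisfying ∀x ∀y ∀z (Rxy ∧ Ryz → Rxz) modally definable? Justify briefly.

The condition is transitivity. A defining modal formula is □r → □□r.
Suppose □r→□□r is valid. Take Rxy, Ryz and set V(r)={w : Rxw}. Then □r at x, so □□r at x, so □r at y, so r at z, i.e. Rxz.

Definable; □r → □□r defines it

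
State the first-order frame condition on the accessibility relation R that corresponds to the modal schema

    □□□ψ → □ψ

∀x ∀z (xRz → ∃w (xR³w ∧ z = w))

This is a Sahlqvist (Geach-type) schema ◇^0□^3ψ → □^1◇^0ψ.
Minimal-valuation argument: fix x; take any y with xR^0y and any z with xR^1z. Set V(ψ) to the set of worlds R-reachable from y in exactly 3 steps. Then □^3ψ holds at y, so the antecedent holds at x; validity forces ◇^0ψ at z, giving a w with zR^0w and yR^3w.
First-order correspondent: ∀x ∀z (xRz → ∃w (xR³w ∧ z = w)).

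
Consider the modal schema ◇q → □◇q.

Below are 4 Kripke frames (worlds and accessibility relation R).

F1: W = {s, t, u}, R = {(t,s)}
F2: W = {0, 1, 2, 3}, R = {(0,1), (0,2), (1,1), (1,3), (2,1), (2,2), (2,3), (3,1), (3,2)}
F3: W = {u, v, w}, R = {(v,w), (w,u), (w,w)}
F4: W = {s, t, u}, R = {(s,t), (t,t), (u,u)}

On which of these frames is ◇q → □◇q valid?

This is the axiom for the Euclidean property; its first-order frame correspondent is ∀x ∀y ∀z (Rxy ∧ Rxz → Ryz).
F1: fails — Rts and Rts but not Rss.
F2: fails — R01 and R02 but not R12.
F3: fails — Rwu and Rww but not Ruw.
F4: condition met.

F4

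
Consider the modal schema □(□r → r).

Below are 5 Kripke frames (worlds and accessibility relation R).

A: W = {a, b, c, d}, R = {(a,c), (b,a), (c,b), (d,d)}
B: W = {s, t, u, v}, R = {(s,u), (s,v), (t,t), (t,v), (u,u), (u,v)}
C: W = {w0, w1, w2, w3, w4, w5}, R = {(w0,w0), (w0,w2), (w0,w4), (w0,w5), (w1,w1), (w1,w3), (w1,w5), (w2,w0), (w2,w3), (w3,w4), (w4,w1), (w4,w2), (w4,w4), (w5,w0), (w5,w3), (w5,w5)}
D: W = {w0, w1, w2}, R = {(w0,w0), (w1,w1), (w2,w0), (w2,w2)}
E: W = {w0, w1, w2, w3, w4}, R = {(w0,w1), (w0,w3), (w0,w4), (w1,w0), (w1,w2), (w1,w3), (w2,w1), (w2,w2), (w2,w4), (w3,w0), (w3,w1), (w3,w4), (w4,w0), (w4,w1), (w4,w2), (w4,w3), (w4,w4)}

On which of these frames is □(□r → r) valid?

Frame correspondent (Sahlqvist): ∀x ∀y (Rxy → Ryy) — i.e. shift-reflexivity.
A: fails — Rac but not Rcc.
B: fails — Ruv but not Rvv.
C: fails — Rw1w3 but not Rw3w3.
D: satisfies the condition.
E: fails — Rw1w0 but not Rw0w0.
Valid on: D.

D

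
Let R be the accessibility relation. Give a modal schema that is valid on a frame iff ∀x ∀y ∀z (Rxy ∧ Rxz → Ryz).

◇q → □◇q

This is the Euclidean property; the standard corresponding axiom is 5: ◇q → □◇q.
Suppose ◇q→□◇q is valid. Take Rxy, Rxz and set V(q)={y}. Then ◇q at x, so □◇q at x, so ◇q at z, so some w with Rzw has q; w=y, i.e. Rzy. By symmetry of the argument, Ryz.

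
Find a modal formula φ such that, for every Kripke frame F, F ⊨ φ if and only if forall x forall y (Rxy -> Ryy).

A defining formula is □(□p → p) (the T□ axiom).
Suppose □(□p→p) is valid. Take Rxy and set V(p)={w : Ryw}. Then at y, □p holds; since □(□p→p) at x, □p→p at y, so p at y, i.e. Ryy.

□(□p → p)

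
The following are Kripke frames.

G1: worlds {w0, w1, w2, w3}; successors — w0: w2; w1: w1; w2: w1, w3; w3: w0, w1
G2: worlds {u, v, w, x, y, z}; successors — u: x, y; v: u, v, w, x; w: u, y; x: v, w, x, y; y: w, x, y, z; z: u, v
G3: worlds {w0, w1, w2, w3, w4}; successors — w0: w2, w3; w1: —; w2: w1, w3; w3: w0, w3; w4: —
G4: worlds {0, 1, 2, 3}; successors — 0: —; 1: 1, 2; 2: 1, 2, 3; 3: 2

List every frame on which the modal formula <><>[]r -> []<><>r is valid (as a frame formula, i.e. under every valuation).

G4

The schema corresponds to a generalized confluence (Geach) condition: forall x forall y forall z ((x R^2 y & xRz) -> exists w (yRw & z R^2 w)).
G1: fails — w2R²w0, w2Rw1 but no w with w0Rw and w1R²w.
G2: fails — xR²z, xRw but no t with zRt and wR²t.
G3: fails — w0R²w1, w0Rw2 but no w with w1Rw and w2R²w.
G4: holds.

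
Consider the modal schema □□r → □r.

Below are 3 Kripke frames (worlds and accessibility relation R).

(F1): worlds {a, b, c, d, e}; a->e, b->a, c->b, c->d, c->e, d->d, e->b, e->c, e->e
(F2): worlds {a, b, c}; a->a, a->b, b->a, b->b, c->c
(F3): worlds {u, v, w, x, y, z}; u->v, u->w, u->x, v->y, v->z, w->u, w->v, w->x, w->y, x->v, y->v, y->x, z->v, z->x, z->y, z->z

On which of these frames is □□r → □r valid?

(F2)

Frame correspondent (Sahlqvist): ∀x ∀y (Rxy → ∃z (Rxz ∧ Rzy)) — i.e. density.
(F1): fails — Rba but no z with Rbz and Rza.
(F2): satisfies the condition.
(F3): fails — Ryx but no t with Ryt and Rtx.
Valid on: (F2).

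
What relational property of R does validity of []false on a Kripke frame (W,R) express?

□⊥ is valid iff no world has any successor (otherwise □⊥ fails at any world with one).

emptiness of R: forall x forall y ~Rxy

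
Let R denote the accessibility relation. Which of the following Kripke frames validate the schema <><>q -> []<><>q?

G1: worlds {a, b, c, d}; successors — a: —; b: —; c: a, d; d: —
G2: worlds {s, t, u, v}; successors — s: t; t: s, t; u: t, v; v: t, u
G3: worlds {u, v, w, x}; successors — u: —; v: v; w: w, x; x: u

Frame correspondent (Sahlqvist): forall x forall y forall z ((x R^2 y & xRz) -> exists w (y = w & z R^2 w)) — i.e. a generalized confluence (Geach) condition.
G1: ✓.
G2: fails — uR²u, uRt but no w with u=w and tR²w.
G3: fails — wR²u, wRx but no t with u=t and xR²t.
Valid on: G1.

G1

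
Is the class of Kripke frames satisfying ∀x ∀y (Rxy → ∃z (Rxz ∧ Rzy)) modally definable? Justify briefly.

Definable; □□q → □q defines it

This is a Sahlqvist condition; the C4 axiom □□q → □q defines it.
Suppose □□q→□q is valid. Take Rxy and set V(q)={w : xR²w}. Then □□q at x, so □q at x, so q at y, i.e. ∃z(Rxz∧Rzy).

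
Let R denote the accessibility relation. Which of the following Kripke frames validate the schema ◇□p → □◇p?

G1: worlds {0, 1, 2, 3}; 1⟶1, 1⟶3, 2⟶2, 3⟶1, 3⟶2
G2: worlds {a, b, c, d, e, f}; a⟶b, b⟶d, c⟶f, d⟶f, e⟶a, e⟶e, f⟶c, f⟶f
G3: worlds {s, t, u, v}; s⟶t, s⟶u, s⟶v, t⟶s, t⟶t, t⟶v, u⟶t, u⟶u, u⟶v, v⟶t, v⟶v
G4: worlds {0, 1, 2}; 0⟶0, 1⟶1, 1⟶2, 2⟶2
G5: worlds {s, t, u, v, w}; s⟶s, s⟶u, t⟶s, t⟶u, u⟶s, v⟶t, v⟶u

G3, G4, G5

Frame correspondent (Sahlqvist): ∀x ∀y ∀z (Rxy ∧ Rxz → ∃w (Ryw ∧ Rzw)) — i.e. convergence.
G1: fails — R32 and R31 but 2 and 1 have no common successor.
G2: fails — Ree and Rea but e and a have no common successor.
G3: condition met.
G4: condition met.
G5: condition met.
Valid on: G3, G4, G5.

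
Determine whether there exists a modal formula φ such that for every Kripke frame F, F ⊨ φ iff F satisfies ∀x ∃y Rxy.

Yes, by □r → ◇r

Yes: it is seriality, defined by the D schema □r → ◇r.
Suppose □r→◇r is valid. At any x set V(r)=W. Then □r at x, so ◇r at x, so x has a successor.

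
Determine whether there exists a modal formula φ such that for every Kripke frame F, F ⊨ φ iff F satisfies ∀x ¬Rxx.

Modal frame validity is preserved under surjective bounded morphisms.
The 3-cycle (worlds 0,1,2 with 0→1→2→0) is irreflexive, and the map sending every world to a single reflexive point • is a surjective bounded morphism (forth: every edge maps to (•,•); back: every world has a successor). So any modal formula valid on the 3-cycle is also valid on the reflexive point, which is not irreflexive.
So the class is not modally definable.

No — not modally definable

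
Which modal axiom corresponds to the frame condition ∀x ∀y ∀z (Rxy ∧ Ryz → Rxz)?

A defining formula is □p → □□p (the 4 axiom).
Suppose □p→□□p is valid. Take Rxy, Ryz and set V(p)={w : Rxw}. Then □p at x, so □□p at x, so □p at y, so p at z, i.e. Rxz.

□p → □□p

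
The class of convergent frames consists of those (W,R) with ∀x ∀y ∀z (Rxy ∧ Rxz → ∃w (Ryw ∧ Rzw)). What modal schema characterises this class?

◇□q → □◇q

The condition is convergence. The .2 schema ◇□q → □◇q defines it.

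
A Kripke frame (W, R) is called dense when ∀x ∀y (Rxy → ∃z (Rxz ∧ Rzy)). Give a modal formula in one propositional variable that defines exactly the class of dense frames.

The condition is density. The C4 schema □□r → □r defines it.
Suppose □□r→□r is valid. Take Rxy and set V(r)={w : xR²w}. Then □□r at x, so □r at x, so r at y, i.e. ∃z(Rxz∧Rzy).

□□r → □r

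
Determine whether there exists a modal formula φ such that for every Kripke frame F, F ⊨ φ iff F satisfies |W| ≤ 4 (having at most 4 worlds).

No

If a class were modally definable it would be closed under disjoint unions (Goldblatt–Thomason).
Any modal formula valid on each of 5 disjoint one-world frames is valid on their disjoint union (validity is preserved under disjoint unions). Each one-world frame has |W|=1≤4, but the union has |W|=5.
Hence having at most 4 worlds is not modally definable.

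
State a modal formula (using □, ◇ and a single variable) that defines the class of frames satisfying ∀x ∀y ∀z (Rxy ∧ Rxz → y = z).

A defining formula is ◇s → □s (the CD axiom).
Suppose ◇s→□s is valid. Take Rxy, Rxz and set V(s)={y}. Then ◇s at x, so □s at x, so s at z, i.e. z=y.

◇s → □s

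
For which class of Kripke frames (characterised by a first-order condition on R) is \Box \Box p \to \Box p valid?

density: \forall x \forall y (Rxy \to \exists z (Rxz \wedge Rzy))

Suppose □□p→□p is valid. Take Rxy and set V(p)={w : xR²w}. Then □□p at x, so □p at x, so p at y, i.e. ∃z(Rxz∧Rzy).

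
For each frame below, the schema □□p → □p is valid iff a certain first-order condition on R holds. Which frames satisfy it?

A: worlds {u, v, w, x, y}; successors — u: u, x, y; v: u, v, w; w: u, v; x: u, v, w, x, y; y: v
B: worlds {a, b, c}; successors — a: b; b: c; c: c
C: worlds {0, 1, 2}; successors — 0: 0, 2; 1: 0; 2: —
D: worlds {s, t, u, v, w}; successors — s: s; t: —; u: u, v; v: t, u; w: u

This is the axiom for density; its first-order frame correspondent is ∀x ∀y (Rxy → ∃z (Rxz ∧ Rzy)).
A: holds.
B: fails — Rab but no z with Raz and Rzb.
C: holds.
D: fails — Rvt but no z with Rvz and Rzt.

A, C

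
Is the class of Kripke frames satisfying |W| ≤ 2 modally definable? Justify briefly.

Not modally definable

Any modally definable frame class is closed under disjoint unions.
Any modal formula valid on each of 3 disjoint one-world frames is valid on their disjoint union (validity is preserved under disjoint unions). Each one-world frame has |W|=1≤2, but the union has |W|=3.
So no modal formula (or set of formulas) defines exactly the |W|≤2 frames.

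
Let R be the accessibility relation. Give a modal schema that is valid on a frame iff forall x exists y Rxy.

□q → ◇q

A defining formula is □q → ◇q (the D axiom).
Suppose □q→◇q is valid. At any x set V(q)=W. Then □q at x, so ◇q at x, so x has a successor.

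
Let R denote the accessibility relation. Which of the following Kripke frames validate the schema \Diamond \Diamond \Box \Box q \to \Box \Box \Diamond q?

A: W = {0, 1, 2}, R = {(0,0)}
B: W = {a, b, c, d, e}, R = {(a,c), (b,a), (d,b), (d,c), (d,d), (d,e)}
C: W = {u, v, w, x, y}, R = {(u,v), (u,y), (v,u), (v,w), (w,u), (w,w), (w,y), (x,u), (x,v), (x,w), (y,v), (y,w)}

A, C

The schema corresponds to a generalized confluence (Geach) condition: \forall x \forall y \forall z ((x R^2 y \wedge x R^2 z) \to \exists w (y R^2 w \wedge zRw)).
A: satisfies the condition.
B: fails — bR²c, bR²c but no w with cR²w and cRw.
C: satisfies the condition.
Valid on: A, C.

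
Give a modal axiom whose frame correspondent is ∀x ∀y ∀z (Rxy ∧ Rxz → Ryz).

◇r → □◇r

The condition is the Euclidean property. The 5 schema ◇r → □◇r defines it.
Suppose ◇r→□◇r is valid. Take Rxy, Rxz and set V(r)={y}. Then ◇r at x, so □◇r at x, so ◇r at z, so some w with Rzw has r; w=y, i.e. Rzy. By symmetry of the argument, Ryz.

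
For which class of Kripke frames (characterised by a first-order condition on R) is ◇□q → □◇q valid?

Suppose ◇□q→□◇q is valid. Take Rxy, Rxz and set V(q)={w : Ryw}. Then □q at y so ◇□q at x, so □◇q at x, so ◇q at z, giving w with Rzw and Ryw.
Conversely, any frame satisfying ∀x ∀y ∀z (Rxy ∧ Rxz → ∃w (Ryw ∧ Rzw)) validates the schema.
So the correspondent is convergence.

Convergence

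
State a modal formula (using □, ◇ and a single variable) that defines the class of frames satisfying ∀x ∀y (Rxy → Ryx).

The condition is symmetry. The B schema q → □◇q defines it.
Suppose q→□◇q is valid. Take Rxy and set V(q)={x}. Then q at x, so □◇q at x, so ◇q at y, so some z with Ryz has q; z=x, i.e. Ryx.

q → □◇q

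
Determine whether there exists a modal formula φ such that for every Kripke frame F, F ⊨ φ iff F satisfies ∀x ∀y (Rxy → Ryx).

Yes — defined by r → □◇r

Yes: it is symmetry, defined by the B schema r → □◇r.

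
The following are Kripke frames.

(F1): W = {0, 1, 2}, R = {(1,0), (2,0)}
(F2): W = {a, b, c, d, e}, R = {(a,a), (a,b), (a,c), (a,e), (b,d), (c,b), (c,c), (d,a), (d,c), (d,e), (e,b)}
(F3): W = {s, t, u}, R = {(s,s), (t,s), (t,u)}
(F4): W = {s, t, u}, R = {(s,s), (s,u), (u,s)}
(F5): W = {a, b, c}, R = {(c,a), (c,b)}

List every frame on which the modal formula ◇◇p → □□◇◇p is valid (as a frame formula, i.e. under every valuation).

(F1), (F3), (F4), (F5)

This is the axiom for a generalized confluence (Geach) condition; its first-order frame correspondent is ∀x ∀y ∀z ((xR²y ∧ xR²z) → ∃w (y = w ∧ zR²w)).
(F1): satisfies the condition.
(F2): fails — aR²a, aR²c but no w with a=w and cR²w.
(F3): satisfies the condition.
(F4): satisfies the condition.
(F5): satisfies the condition.
Valid on: (F1), (F3), (F4), (F5).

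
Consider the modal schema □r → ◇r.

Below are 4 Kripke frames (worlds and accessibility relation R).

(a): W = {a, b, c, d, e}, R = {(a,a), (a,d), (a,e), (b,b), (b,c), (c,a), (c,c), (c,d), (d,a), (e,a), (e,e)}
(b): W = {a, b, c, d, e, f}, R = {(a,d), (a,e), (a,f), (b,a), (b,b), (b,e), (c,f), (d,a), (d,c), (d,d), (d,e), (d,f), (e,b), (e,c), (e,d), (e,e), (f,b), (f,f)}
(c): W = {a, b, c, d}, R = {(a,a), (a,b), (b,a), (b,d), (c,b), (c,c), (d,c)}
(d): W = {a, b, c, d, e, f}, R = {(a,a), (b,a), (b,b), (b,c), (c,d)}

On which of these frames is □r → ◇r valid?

Frame correspondent (Sahlqvist): ∀x ∃y Rxy — i.e. seriality.
(a): holds.
(b): holds.
(c): holds.
(d): fails — world d has no successor.

(a), (b), (c)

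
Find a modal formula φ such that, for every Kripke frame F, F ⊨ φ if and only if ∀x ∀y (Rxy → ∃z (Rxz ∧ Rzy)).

□□ψ → □ψ

This is density; the standard corresponding axiom is C4: □□ψ → □ψ.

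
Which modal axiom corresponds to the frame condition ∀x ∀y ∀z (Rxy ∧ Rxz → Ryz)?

◇r → □◇r

The condition is the Euclidean property. The 5 schema ◇r → □◇r defines it.
Suppose ◇r→□◇r is valid. Take Rxy, Rxz and set V(r)={y}. Then ◇r at x, so □◇r at x, so ◇r at z, so some w with Rzw has r; w=y, i.e. Rzy. By symmetry of the argument, Ryz.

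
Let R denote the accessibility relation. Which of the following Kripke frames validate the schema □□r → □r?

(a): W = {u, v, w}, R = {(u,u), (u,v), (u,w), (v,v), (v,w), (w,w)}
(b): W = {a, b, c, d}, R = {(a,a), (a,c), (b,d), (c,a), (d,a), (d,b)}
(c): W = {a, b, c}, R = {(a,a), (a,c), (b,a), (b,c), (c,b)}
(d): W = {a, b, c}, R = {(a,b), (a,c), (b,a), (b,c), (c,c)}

(a)

This is the axiom for density; its first-order frame correspondent is ∀x ∀y (Rxy → ∃z (Rxz ∧ Rzy)).
(a): satisfies the condition.
(b): fails — Rdb but no z with Rdz and Rzb.
(c): fails — Rcb but no z with Rcz and Rzb.
(d): fails — Rab but no z with Raz and Rzb.
Valid on: (a).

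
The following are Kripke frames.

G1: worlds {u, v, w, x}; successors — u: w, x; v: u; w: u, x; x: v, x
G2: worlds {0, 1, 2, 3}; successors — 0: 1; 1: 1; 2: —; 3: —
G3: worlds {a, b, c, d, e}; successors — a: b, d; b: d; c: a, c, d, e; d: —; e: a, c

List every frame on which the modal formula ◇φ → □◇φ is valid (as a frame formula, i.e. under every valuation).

The schema corresponds to the Euclidean property: ∀x ∀y ∀z (Rxy ∧ Rxz → Ryz).
G1: fails — Ruw and Ruw but not Rww.
G2: condition met.
G3: fails — Rab and Rab but not Rbb.
Valid on: G2.

G2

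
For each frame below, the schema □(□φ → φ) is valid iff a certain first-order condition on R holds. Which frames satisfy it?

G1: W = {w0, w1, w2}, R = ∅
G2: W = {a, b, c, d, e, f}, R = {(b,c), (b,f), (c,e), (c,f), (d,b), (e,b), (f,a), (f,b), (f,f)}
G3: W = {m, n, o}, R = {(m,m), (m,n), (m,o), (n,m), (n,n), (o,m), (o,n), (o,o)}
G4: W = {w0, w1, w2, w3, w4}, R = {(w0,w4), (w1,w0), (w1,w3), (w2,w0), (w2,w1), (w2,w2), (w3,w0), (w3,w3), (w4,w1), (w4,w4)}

G1, G3

Frame correspondent (Sahlqvist): ∀x ∀y (Rxy → Ryy) — i.e. shift-reflexivity.
G1: satisfies the condition.
G2: fails — Rbc but not Rcc.
G3: satisfies the condition.
G4: fails — Rw1w0 but not Rw0w0.
Valid on: G1, G3.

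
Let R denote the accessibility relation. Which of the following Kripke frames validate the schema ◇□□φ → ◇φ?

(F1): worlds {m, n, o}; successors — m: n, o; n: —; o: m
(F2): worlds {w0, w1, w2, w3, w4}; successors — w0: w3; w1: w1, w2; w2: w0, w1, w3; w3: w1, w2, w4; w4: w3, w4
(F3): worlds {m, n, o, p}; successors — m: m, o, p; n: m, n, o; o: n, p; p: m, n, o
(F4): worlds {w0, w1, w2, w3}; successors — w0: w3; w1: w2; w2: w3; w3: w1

(F2), (F3)

The schema corresponds to a generalized confluence (Geach) condition: ∀x ∀y (xRy → ∃w (yR²w ∧ xRw)).
(F1): fails — mRn but no w with nR²w and mRw.
(F2): condition met.
(F3): condition met.
(F4): fails — w0Rw3 but no w with w3R²w and w0Rw.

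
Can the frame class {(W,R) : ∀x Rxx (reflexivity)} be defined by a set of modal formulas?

Definable; □r → r defines it

This is a Sahlqvist condition; the T axiom □r → r defines it.
Suppose □r→r is valid. At any x set V(r)={w : Rxw}. Then □r holds at x, so r holds at x, i.e. Rxx.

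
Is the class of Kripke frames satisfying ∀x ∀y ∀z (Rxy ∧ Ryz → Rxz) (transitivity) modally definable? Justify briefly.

Yes: it is transitivity, defined by the 4 schema □q → □□q.
Suppose □q→□□q is valid. Take Rxy, Ryz and set V(q)={w : Rxw}. Then □q at x, so □□q at x, so □q at y, so q at z, i.e. Rxz.

Yes — defined by □q → □□q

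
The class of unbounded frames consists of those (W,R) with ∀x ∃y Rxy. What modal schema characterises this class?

□r → ◇r

The condition is seriality. The D schema □r → ◇r defines it.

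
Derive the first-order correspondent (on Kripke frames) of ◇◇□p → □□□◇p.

This is a Sahlqvist (Geach-type) schema ◇^2□^1p → □^3◇^1p.
Minimal-valuation argument: fix x; take any y with xR^2y and any z with xR^3z. Set V(p) to the set of worlds R-reachable from y in exactly 1 step. Then □^1p holds at y, so the antecedent holds at x; validity forces ◇^1p at z, giving a w with zR^1w and yR^1w.
First-order correspondent: ∀x ∀y ∀z ((xR²y ∧ xR³z) → ∃w (yRw ∧ zRw)).

∀x ∀y ∀z ((xR²y ∧ xR³z) → ∃w (yRw ∧ zRw))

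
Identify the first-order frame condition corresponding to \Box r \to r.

reflexivity

This schema is the T axiom.
Its frame correspondent is reflexivity — \forall x Rxx.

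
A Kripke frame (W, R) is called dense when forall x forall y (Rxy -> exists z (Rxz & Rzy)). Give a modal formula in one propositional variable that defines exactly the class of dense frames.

This is density; the standard corresponding axiom is C4: □□q → □q.
Suppose □□q→□q is valid. Take Rxy and set V(q)={w : xR²w}. Then □□q at x, so □q at x, so q at y, i.e. ∃z(Rxz∧Rzy).

□□q → □q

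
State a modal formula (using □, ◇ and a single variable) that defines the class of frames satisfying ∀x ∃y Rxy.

The condition is seriality. The D schema □s → ◇s defines it.

□s → ◇s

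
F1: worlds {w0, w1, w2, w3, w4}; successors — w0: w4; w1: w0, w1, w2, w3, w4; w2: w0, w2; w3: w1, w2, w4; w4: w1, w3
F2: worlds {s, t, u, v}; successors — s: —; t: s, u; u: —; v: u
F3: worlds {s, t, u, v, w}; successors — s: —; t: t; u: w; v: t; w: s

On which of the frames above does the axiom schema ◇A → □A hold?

The schema corresponds to partial functionality: ∀x ∀y ∀z (Rxy ∧ Rxz → y = z).
F1: fails — w1 sees both w0 and w1.
F2: fails — t sees both s and u.
F3: ✓.

F3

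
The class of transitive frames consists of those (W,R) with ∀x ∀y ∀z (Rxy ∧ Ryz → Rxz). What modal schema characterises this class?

This is transitivity; the standard corresponding axiom is 4: □q → □□q.

□q → □□q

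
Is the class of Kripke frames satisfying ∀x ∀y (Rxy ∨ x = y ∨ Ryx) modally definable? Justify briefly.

Not modally definable

If a class were modally definable it would be closed under disjoint unions (Goldblatt–Thomason).
Take 2 disjoint single-world reflexive frames: each is trivially connected, but their disjoint union has 2 worlds with no edge between distinct components, so it is not connected.
So no modal formula (or set of formulas) defines exactly the connected frames.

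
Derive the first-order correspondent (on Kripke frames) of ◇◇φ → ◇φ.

This is a Sahlqvist (Geach-type) schema ◇^2□^0φ → □^0◇^1φ.
Minimal-valuation argument: fix x; take any y with xR^2y and any z with xR^0z. Set V(φ) to the set of worlds R-reachable from y in exactly 0 steps. Then □^0φ holds at y, so the antecedent holds at x; validity forces ◇^1φ at z, giving a w with zR^1w and yR^0w.
First-order correspondent: ∀x ∀y (xR²y → ∃w (y = w ∧ xRw)).

∀x ∀y (xR²y → ∃w (y = w ∧ xRw))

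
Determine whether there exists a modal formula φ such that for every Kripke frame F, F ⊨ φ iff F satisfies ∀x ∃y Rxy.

Yes: it is seriality, defined by the D schema □q → ◇q.
Suppose □q→◇q is valid. At any x set V(q)=W. Then □q at x, so ◇q at x, so x has a successor.

Yes, by □q → ◇q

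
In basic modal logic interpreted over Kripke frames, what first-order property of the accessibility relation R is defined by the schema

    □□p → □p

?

Suppose □□p→□p is valid. Take Rxy and set V(p)={w : xR²w}. Then □□p at x, so □p at x, so p at y, i.e. ∃z(Rxz∧Rzy).

density: ∀x ∀y (Rxy → ∃z (Rxz ∧ Rzy))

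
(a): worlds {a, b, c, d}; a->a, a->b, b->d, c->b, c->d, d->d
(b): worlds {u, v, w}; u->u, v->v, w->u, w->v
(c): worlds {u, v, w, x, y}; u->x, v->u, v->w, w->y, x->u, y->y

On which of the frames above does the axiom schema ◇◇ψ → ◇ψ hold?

(b)

The schema corresponds to transitivity: ∀x ∀y ∀z (Rxy ∧ Ryz → Rxz).
(a): fails — Rab and Rbd but not Rad.
(b): condition met.
(c): fails — Rvw and Rwy but not Rvy.
Valid on: (b).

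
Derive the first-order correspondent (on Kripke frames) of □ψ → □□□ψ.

∀x ∀z (xR³z → ∃w (xRw ∧ z = w))

This is a Sahlqvist (Geach-type) schema ◇^0□^1ψ → □^3◇^0ψ.
Minimal-valuation argument: fix x; take any y with xR^0y and any z with xR^3z. Set V(ψ) to the set of worlds R-reachable from y in exactly 1 step. Then □^1ψ holds at y, so the antecedent holds at x; validity forces ◇^0ψ at z, giving a w with zR^0w and yR^1w.
First-order correspondent: ∀x ∀z (xR³z → ∃w (xRw ∧ z = w)).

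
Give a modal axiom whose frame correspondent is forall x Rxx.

A defining formula is □p → p (the T axiom).
Suppose □p→p is valid. At any x set V(p)={w : Rxw}. Then □p holds at x, so p holds at x, i.e. Rxx.

□p → p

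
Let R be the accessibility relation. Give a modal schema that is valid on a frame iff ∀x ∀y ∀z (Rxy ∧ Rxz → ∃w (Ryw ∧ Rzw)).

The condition is convergence. The .2 schema ◇□r → □◇r defines it.
Suppose ◇□r→□◇r is valid. Take Rxy, Rxz and set V(r)={w : Ryw}. Then □r at y so ◇□r at x, so □◇r at x, so ◇r at z, giving w with Rzw and Ryw.

◇□r → □◇r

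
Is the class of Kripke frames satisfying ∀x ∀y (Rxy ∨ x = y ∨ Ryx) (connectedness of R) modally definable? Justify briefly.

No — not modally definable

Modal frame validity is preserved under disjoint unions.
Take 2 disjoint single-world reflexive frames: each is trivially connected, but their disjoint union has 2 worlds with no edge between distinct components, so it is not connected.
Hence connectedness of R is not modally definable.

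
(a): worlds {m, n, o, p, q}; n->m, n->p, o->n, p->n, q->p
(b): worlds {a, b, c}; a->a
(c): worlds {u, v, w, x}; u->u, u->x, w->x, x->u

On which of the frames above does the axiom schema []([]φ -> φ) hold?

(b)

The schema corresponds to shift-reflexivity: forall x forall y (Rxy -> Ryy).
(a): fails — Ron but not Rnn.
(b): holds.
(c): fails — Rux but not Rxx.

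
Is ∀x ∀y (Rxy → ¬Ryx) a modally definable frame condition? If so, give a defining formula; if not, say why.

No

If a class were modally definable it would be closed under surjective bounded morphisms (Goldblatt–Thomason).
The 3-cycle (worlds a,b,c with a→b→c→a) is asymmetric. Mapping every world to a single reflexive point • is a surjective bounded morphism, and the reflexive point is not asymmetric (R•• but asymmetry requires ¬R••).
So no modal formula (or set of formulas) defines exactly the asymmetric frames.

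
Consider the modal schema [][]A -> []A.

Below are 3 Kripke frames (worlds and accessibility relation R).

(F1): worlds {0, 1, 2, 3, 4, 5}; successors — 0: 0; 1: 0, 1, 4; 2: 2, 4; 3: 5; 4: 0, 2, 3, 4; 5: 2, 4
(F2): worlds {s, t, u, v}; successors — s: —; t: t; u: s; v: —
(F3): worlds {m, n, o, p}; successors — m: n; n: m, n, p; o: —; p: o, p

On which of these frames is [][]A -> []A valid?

This is the axiom for density; its first-order frame correspondent is forall x forall y (Rxy -> exists z (Rxz & Rzy)).
(F1): fails — R35 but no z with R3z and Rz5.
(F2): fails — Rus but no z with Ruz and Rzs.
(F3): ✓.

(F3)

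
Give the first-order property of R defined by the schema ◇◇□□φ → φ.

This is a Sahlqvist (Geach-type) schema ◇^2□^2φ → □^0◇^0φ.
First-order correspondent: ∀x ∀y (xR²y → ∃w (yR²w ∧ x = w)).

∀x ∀y (xR²y → ∃w (yR²w ∧ x = w))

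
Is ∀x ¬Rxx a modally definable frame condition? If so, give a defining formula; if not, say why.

No

If a class were modally definable it would be closed under surjective bounded morphisms (Goldblatt–Thomason).
The 2-cycle (worlds s,t with s→t→s) is irreflexive, and the map sending every world to a single reflexive point • is a surjective bounded morphism (forth: every edge maps to (•,•); back: every world has a successor). So any modal formula valid on the 2-cycle is also valid on the reflexive point, which is not irreflexive.
Hence irreflexivity is not modally definable.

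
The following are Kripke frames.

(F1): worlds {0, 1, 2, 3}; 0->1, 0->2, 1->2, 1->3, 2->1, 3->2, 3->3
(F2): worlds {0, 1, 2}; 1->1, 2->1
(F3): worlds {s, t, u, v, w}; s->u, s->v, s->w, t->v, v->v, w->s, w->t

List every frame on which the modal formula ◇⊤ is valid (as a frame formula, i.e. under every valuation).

(F1)

The schema corresponds to seriality: ∀x ∃y Rxy.
(F1): ✓.
(F2): fails — world 0 has no successor.
(F3): fails — world u has no successor.
Valid on: (F1).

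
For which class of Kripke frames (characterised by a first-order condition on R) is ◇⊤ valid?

seriality: ∀x ∃y Rxy

This schema is equivalent to the D axiom □ψ → ◇ψ.
Its frame correspondent is seriality — ∀x ∃y Rxy.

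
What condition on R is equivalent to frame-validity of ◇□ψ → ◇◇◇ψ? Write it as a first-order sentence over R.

This is a Sahlqvist (Geach-type) schema ◇^1□^1ψ → □^0◇^3ψ.
First-order correspondent: ∀x ∀y (xRy → ∃w (yRw ∧ xR³w)).

∀x ∀y (xRy → ∃w (yRw ∧ xR³w))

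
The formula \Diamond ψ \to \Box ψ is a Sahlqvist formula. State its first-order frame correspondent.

This schema is the CD axiom.
Its frame correspondent is partial functionality — \forall x \forall y \forall z (Rxy \wedge Rxz \to y = z).

partial functionality: \forall x \forall y \forall z (Rxy \wedge Rxz \to y = z)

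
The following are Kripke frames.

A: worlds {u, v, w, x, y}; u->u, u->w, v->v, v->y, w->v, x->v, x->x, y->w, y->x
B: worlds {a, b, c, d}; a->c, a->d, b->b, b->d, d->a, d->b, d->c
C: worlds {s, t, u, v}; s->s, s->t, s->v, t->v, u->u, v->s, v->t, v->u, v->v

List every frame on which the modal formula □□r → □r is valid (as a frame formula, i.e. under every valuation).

Frame correspondent (Sahlqvist): ∀x ∀y (Rxy → ∃z (Rxz ∧ Rzy)) — i.e. density.
A: fails — Ryw but no z with Ryz and Rzw.
B: fails — Rad but no z with Raz and Rzd.
C: holds.

C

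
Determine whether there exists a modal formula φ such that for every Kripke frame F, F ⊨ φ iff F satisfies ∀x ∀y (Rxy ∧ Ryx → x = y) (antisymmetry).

Modal frame validity is preserved under surjective bounded morphisms.
The 4-cycle (worlds a,b,c,d with a→b→c→d→a) is antisymmetric. Sending even-indexed worlds to s and odd-indexed worlds to t is a surjective bounded morphism onto the two-world frame with s↔t, which is not antisymmetric.
So the class is not modally definable.

Not definable by any modal formula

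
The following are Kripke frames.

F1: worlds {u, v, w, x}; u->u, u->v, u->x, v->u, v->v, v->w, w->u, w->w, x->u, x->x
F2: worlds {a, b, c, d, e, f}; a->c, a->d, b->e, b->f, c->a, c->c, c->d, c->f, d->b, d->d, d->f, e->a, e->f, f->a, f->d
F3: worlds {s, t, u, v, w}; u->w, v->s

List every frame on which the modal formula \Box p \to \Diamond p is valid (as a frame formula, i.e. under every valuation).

Frame correspondent (Sahlqvist): \forall x \exists y Rxy — i.e. seriality.
F1: holds.
F2: holds.
F3: fails — world s has no successor.

F1, F2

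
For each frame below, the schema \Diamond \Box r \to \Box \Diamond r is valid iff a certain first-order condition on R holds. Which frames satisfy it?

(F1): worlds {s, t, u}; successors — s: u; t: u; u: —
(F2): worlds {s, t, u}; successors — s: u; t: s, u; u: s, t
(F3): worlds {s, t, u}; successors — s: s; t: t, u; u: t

This is the axiom for convergence; its first-order frame correspondent is \forall x \forall y \forall z (Rxy \wedge Rxz \to \exists w (Ryw \wedge Rzw)).
(F1): fails — Rsu and Rsu but u and u have no common successor.
(F2): fails — Rts and Rtu but s and u have no common successor.
(F3): ✓.
Valid on: (F3).

(F3)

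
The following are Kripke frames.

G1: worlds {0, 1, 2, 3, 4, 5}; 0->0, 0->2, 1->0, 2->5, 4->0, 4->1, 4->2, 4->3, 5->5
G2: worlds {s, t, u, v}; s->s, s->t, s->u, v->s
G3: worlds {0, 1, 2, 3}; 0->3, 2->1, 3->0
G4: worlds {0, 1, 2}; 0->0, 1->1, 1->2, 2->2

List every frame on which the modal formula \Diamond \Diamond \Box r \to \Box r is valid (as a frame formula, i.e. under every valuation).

G3

This is the axiom for a generalized confluence (Geach) condition; its first-order frame correspondent is \forall x \forall y \forall z ((x R^2 y \wedge xRz) \to \exists w (yRw \wedge z = w)).
G1: fails — 0R²2, 0R0 but no w with 2Rw and 0=w.
G2: fails — sR²t, sRs but no w with tRw and s=w.
G3: satisfies the condition.
G4: fails — 1R²2, 1R1 but no w with 2Rw and 1=w.
Valid on: G3.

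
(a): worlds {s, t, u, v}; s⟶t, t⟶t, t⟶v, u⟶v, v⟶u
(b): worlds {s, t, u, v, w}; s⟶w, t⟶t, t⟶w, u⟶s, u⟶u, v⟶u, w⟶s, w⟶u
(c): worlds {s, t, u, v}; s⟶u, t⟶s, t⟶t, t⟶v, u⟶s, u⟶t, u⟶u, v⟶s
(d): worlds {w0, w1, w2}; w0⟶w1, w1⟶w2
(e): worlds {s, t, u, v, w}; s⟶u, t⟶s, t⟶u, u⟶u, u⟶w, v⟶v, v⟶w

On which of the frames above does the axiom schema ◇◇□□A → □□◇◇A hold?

(b), (c)

This is the axiom for a generalized confluence (Geach) condition; its first-order frame correspondent is ∀x ∀y ∀z ((xR²y ∧ xR²z) → ∃w (yR²w ∧ zR²w)).
(a): fails — tR²u, tR²v but no w with uR²w and vR²w.
(b): condition met.
(c): condition met.
(d): fails — w0R²w2, w0R²w2 but no w with w2R²w and w2R²w.
(e): fails — sR²u, sR²w but no w* with uR²w* and wR²w*.
Valid on: (b), (c).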